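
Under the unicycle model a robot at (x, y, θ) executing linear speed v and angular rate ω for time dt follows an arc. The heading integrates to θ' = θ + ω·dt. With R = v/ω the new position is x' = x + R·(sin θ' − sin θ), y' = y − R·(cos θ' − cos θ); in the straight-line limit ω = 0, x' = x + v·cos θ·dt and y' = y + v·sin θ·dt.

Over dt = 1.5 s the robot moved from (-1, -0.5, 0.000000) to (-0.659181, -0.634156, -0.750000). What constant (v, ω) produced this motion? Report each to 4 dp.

v = 0.2500, ω = -0.5000

Δθ = -0.750000 − 0.000000 = -0.750000
ω = Δθ/dt = -0.750000/1.5 = -0.5000
R = Δx/(sin θ' − sin θ) = -0.5000
v = R·ω = -0.5000·-0.5000 = 0.2500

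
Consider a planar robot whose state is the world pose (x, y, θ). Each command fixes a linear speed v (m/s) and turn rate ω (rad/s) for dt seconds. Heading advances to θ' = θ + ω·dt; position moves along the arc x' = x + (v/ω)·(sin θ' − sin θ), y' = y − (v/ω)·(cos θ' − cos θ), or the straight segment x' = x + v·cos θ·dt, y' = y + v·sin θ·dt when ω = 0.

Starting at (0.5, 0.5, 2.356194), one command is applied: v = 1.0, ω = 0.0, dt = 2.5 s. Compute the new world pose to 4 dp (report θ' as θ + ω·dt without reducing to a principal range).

θ' = 2.3562 + 0.0·2.5 = 2.3562
ω = 0 → straight: x' = 0.5 + 1.0·cos(2.3562)·2.5 = -1.2678
y' = 0.5 + 1.0·sin(2.3562)·2.5 = 2.2678

(-1.2678, 2.2678, 2.3562)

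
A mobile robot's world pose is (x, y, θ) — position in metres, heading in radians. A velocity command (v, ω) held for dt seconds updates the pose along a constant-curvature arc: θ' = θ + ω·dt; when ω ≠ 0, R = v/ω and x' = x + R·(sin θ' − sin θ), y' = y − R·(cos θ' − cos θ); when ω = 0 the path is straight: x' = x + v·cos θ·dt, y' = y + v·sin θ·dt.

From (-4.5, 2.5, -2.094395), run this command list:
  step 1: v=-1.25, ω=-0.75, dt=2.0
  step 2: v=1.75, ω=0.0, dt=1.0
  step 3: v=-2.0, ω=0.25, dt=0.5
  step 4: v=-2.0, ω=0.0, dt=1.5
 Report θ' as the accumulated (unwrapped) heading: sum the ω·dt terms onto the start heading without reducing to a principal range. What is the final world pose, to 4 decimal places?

(-0.1367, 2.5849, -3.4694)

step 1: θ'=-3.5944 (R=1.6667) → pose (-2.3275, 3.1654, -3.5944)
step 2: θ'=-3.5944 (straight) → pose (-3.9011, 3.9310, -3.5944)
step 3: θ'=-3.4694 (R=-8.0000) → pose (-2.9769, 3.5508, -3.4694)
step 4: θ'=-3.4694 (straight) → pose (-0.1367, 2.5849, -3.4694)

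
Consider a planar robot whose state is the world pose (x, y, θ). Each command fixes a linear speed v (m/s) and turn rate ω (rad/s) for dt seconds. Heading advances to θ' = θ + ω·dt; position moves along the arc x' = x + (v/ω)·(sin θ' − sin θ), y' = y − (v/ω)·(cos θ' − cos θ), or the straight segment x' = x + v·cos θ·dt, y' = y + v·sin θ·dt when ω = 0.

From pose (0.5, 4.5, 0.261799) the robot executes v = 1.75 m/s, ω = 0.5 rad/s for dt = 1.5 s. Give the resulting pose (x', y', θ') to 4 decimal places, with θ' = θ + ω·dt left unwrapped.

(2.5614, 6.0246, 1.0118)

θ' = 0.2618 + 0.5·1.5 = 1.0118
R = v/ω = 1.75/0.5 = 3.5000
x' = 0.5 + 3.5000·(sin 1.0118 − sin 0.2618) = 2.5614
y' = 4.5 − 3.5000·(cos 1.0118 − cos 0.2618) = 6.0246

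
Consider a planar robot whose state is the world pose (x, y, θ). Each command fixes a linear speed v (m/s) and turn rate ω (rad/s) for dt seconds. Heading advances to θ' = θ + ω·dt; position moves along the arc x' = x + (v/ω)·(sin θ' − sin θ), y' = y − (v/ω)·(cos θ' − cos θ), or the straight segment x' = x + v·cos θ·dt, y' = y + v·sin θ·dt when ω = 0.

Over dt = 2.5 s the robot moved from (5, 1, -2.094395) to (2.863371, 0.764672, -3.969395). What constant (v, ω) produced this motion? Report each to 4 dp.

Δθ = -3.969395 − -2.094395 = -1.875000
ω = Δθ/dt = -1.875000/2.5 = -0.7500
R = Δx/(sin θ' − sin θ) = -1.3333
v = R·ω = -1.3333·-0.7500 = 1.0000

v = 1.0000, ω = -0.7500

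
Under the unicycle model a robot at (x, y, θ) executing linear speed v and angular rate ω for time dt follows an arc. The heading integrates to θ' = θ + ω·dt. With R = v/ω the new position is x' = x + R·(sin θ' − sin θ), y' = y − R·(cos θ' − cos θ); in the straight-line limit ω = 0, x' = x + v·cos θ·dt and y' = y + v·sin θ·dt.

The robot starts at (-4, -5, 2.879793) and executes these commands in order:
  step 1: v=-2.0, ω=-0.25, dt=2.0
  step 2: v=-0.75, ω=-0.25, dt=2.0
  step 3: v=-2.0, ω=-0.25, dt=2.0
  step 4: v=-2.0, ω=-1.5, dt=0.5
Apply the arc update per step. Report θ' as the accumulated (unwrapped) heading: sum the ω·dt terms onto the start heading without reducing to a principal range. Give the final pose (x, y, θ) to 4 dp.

(-0.0519, -12.9731, 0.6298)

step 1: θ'=2.3798 (R=8.0000) → pose (-0.5488, -6.9386, 2.3798)
step 2: θ'=1.8798 (R=3.0000) → pose (0.2385, -8.1971, 1.8798)
step 3: θ'=1.3798 (R=8.0000) → pose (0.4719, -12.1487, 1.3798)
step 4: θ'=0.6298 (R=1.3333) → pose (-0.0519, -12.9731, 0.6298)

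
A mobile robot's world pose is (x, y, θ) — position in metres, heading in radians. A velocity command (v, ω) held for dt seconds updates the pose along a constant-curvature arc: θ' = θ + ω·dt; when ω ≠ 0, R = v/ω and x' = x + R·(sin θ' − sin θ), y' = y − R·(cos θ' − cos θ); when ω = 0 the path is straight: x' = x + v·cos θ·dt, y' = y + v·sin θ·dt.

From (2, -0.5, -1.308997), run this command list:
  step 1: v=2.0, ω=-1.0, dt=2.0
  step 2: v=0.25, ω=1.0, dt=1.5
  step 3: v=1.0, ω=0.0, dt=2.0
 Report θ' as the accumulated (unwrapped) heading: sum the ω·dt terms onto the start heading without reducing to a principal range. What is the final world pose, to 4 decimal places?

(-1.0216, -5.1207, -1.8090)

step 1: θ'=-3.3090 (R=-2.0000) → pose (-0.2651, -2.9897, -3.3090)
step 2: θ'=-1.8090 (R=0.2500) → pose (-0.5497, -3.1772, -1.8090)
step 3: θ'=-1.8090 (straight) → pose (-1.0216, -5.1207, -1.8090)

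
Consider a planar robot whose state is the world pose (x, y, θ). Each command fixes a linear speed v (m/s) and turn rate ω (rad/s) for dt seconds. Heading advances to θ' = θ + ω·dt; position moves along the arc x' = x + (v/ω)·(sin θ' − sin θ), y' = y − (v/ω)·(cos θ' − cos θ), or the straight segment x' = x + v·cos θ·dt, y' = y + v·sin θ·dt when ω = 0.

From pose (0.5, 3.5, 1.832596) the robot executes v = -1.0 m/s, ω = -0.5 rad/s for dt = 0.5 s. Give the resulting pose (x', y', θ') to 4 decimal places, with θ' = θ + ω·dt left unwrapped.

(0.5680, 3.0060, 1.5826)

θ' = 1.8326 + -0.5·0.5 = 1.5826
R = v/ω = -1.0/-0.5 = 2.0000
x' = 0.5 + 2.0000·(sin 1.5826 − sin 1.8326) = 0.5680
y' = 3.5 − 2.0000·(cos 1.5826 − cos 1.8326) = 3.0060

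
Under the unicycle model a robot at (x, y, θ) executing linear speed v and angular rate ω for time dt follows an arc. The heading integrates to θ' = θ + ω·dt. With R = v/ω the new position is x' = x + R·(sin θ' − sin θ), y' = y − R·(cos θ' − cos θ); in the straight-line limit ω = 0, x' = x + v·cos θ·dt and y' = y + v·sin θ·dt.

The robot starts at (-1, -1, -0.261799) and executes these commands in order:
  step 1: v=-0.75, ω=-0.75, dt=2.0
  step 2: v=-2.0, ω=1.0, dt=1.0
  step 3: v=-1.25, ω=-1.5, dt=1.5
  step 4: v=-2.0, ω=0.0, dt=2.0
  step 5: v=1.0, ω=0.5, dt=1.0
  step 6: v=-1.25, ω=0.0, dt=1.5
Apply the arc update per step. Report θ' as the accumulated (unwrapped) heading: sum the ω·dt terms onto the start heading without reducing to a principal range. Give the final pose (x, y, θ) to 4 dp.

step 1: θ'=-1.7618 (R=1.0000) → pose (-1.7230, 0.1558, -1.7618)
step 2: θ'=-0.7618 (R=-2.0000) → pose (-2.3062, 1.9826, -0.7618)
step 3: θ'=-3.0118 (R=0.8333) → pose (-1.8388, 3.4120, -3.0118)
step 4: θ'=-3.0118 (straight) → pose (2.1275, 3.9297, -3.0118)
step 5: θ'=-2.5118 (R=2.0000) → pose (1.2084, 3.5628, -2.5118)
step 6: θ'=-2.5118 (straight) → pose (2.7237, 4.6671, -2.5118)

(2.7237, 4.6671, -2.5118)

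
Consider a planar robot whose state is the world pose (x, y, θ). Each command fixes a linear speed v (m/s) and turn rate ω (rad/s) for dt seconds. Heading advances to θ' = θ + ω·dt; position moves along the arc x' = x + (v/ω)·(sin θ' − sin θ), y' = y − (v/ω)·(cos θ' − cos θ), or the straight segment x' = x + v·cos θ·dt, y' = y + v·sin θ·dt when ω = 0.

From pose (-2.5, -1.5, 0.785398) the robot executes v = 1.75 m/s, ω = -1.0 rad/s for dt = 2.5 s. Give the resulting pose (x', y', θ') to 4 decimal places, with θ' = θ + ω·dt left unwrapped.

θ' = 0.7854 + -1.0·2.5 = -1.7146
R = v/ω = 1.75/-1.0 = -1.7500
x' = -2.5 + -1.7500·(sin -1.7146 − sin 0.7854) = 0.4694
y' = -1.5 − -1.7500·(cos -1.7146 − cos 0.7854) = -2.9882

(0.4694, -2.9882, -1.7146)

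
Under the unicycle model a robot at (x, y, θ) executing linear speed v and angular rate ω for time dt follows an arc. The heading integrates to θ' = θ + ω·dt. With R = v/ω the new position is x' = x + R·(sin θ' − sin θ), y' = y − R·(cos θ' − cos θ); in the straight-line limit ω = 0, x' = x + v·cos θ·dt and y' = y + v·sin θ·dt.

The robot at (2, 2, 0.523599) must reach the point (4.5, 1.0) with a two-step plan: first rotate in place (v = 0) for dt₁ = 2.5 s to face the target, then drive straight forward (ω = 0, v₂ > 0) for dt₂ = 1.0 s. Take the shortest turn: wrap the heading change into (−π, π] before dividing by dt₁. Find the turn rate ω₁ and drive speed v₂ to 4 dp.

heading to target = atan2(1−2, 4.5−2) = -0.3805
Δθ = wrap(-0.3805 − 0.5236) = -0.9041; ω₁ = Δθ/dt₁ = -0.3616
distance = √((4.5−2)² + (1−2)²) = 2.6926; v₂ = distance/dt₂ = 2.6926

ω₁ = -0.3616, v₂ = 2.6926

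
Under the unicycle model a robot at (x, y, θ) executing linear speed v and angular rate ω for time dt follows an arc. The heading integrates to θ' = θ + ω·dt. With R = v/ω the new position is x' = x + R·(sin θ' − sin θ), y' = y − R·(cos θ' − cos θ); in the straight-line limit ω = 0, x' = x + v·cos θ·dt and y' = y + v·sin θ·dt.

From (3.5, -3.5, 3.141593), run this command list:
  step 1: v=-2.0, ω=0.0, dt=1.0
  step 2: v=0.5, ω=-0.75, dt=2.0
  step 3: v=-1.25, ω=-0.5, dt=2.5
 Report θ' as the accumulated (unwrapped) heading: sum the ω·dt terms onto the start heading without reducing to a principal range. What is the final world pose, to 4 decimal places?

(3.2954, -5.3681, 0.3916)

step 1: θ'=3.1416 (straight) → pose (5.5000, -3.5000, 3.1416)
step 2: θ'=1.6416 (R=-0.6667) → pose (4.8350, -2.8805, 1.6416)
step 3: θ'=0.3916 (R=2.5000) → pose (3.2954, -5.3681, 0.3916)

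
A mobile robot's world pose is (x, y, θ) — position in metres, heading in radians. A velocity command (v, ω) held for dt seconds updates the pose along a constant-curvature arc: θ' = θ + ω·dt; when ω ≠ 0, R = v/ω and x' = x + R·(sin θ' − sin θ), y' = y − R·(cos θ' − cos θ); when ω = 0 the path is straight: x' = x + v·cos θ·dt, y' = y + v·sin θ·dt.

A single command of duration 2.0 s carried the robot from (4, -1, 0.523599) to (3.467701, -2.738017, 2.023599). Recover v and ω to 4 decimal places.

v = -1.0000, ω = 0.7500

Δθ = 2.023599 − 0.523599 = 1.500000
ω = Δθ/dt = 1.500000/2.0 = 0.7500
R = −Δy/(cos θ' − cos θ) = -1.3333
v = R·ω = -1.3333·0.7500 = -1.0000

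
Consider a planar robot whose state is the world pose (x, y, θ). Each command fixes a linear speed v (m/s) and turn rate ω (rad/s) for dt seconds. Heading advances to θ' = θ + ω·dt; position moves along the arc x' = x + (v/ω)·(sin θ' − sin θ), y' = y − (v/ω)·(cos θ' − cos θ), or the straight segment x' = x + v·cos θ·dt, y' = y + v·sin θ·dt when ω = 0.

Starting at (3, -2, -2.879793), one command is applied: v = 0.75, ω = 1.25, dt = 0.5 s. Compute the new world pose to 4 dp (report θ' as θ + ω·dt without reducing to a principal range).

θ' = -2.8798 + 1.25·0.5 = -2.2548
R = v/ω = 0.75/1.25 = 0.6000
x' = 3 + 0.6000·(sin -2.2548 − sin -2.8798) = 2.6903
y' = -2 − 0.6000·(cos -2.2548 − cos -2.8798) = -2.2004

(2.6903, -2.2004, -2.2548)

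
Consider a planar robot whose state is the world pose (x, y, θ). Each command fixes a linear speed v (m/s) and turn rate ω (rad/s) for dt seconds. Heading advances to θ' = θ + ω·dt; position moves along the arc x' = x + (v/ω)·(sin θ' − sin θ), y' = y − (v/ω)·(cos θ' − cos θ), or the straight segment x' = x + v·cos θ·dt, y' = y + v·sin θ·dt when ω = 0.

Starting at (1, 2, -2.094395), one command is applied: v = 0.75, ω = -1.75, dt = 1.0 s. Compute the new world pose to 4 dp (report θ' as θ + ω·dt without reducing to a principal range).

θ' = -2.0944 + -1.75·1.0 = -3.8444
R = v/ω = 0.75/-1.75 = -0.4286
x' = 1 + -0.4286·(sin -3.8444 − sin -2.0944) = 0.3518
y' = 2 − -0.4286·(cos -3.8444 − cos -2.0944) = 1.8873

(0.3518, 1.8873, -3.8444)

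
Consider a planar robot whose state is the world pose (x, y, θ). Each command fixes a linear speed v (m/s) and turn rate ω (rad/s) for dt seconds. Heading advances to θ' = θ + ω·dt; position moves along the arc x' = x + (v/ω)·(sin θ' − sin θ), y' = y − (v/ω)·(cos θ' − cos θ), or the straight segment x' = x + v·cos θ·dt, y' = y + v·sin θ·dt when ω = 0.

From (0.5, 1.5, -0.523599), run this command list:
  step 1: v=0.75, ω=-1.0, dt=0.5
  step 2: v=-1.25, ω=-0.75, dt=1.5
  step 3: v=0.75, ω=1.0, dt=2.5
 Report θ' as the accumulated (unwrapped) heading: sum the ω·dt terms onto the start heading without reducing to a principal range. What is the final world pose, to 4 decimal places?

(1.6791, 1.9044, 0.3514)

step 1: θ'=-1.0236 (R=-0.7500) → pose (0.7655, 1.2407, -1.0236)
step 2: θ'=-2.1486 (R=1.6667) → pose (0.7927, 3.0182, -2.1486)
step 3: θ'=0.3514 (R=0.7500) → pose (1.6791, 1.9044, 0.3514)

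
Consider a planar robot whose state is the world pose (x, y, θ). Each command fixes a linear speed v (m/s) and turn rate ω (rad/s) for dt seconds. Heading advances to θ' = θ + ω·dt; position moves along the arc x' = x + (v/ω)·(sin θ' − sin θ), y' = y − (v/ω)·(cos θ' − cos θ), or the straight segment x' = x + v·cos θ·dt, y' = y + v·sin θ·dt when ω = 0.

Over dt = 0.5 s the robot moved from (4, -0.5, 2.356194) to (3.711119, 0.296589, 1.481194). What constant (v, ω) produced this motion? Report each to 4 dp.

Δθ = 1.481194 − 2.356194 = -0.875000
ω = Δθ/dt = -0.875000/0.5 = -1.7500
R = −Δy/(cos θ' − cos θ) = -1.0000
v = R·ω = -1.0000·-1.7500 = 1.7500

v = 1.7500, ω = -1.7500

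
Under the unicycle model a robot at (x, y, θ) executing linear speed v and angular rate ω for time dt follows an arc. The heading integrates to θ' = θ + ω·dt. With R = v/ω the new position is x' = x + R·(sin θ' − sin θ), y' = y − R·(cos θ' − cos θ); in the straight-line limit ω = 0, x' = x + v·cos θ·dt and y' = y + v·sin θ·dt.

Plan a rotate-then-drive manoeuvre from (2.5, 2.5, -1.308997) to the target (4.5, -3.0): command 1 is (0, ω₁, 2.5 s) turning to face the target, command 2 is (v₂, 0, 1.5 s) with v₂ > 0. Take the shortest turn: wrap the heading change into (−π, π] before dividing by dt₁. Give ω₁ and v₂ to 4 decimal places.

heading to target = atan2(-3−2.5, 4.5−2.5) = -1.2220
Δθ = wrap(-1.2220 − -1.3090) = 0.0870; ω₁ = Δθ/dt₁ = 0.0348
distance = √((4.5−2.5)² + (-3−2.5)²) = 5.8523; v₂ = distance/dt₂ = 3.9016

ω₁ = 0.0348, v₂ = 3.9016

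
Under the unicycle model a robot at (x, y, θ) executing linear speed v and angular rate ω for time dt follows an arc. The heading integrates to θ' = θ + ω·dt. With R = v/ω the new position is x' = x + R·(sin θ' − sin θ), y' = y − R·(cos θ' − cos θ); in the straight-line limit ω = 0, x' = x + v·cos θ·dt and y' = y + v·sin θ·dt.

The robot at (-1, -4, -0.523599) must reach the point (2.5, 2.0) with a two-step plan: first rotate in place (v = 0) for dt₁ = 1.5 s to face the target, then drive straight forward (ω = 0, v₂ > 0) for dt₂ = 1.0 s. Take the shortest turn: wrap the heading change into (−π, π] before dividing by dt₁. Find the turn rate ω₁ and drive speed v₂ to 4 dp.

heading to target = atan2(2−-4, 2.5−-1) = 1.0427
Δθ = wrap(1.0427 − -0.5236) = 1.5663; ω₁ = Δθ/dt₁ = 1.0442
distance = √((2.5−-1)² + (2−-4)²) = 6.9462; v₂ = distance/dt₂ = 6.9462

ω₁ = 1.0442, v₂ = 6.9462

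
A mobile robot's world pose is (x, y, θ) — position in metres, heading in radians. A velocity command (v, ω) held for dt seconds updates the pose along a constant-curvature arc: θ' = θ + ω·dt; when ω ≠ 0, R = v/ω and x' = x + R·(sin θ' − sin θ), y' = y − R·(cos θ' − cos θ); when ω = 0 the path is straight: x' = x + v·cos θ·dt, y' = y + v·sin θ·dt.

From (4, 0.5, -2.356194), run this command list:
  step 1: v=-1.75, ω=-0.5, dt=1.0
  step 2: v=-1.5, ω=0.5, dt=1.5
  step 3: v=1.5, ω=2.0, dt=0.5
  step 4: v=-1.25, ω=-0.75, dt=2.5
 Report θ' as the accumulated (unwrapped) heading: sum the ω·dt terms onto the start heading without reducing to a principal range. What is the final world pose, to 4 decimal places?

step 1: θ'=-2.8562 (R=3.5000) → pose (5.4895, 1.3836, -2.8562)
step 2: θ'=-2.1062 (R=-3.0000) → pose (7.2251, 2.7316, -2.1062)
step 3: θ'=-1.1062 (R=0.7500) → pose (7.1996, 2.0130, -1.1062)
step 4: θ'=-2.9812 (R=1.6667) → pose (8.4234, 4.4050, -2.9812)

(8.4234, 4.4050, -2.9812)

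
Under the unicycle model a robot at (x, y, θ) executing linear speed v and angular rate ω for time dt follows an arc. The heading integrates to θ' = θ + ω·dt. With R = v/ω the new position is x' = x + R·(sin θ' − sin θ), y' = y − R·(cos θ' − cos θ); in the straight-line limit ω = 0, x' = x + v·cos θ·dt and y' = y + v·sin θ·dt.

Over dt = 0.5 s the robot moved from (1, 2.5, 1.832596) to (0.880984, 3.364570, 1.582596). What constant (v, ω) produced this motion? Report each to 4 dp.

v = 1.7500, ω = -0.5000

Δθ = 1.582596 − 1.832596 = -0.250000
ω = Δθ/dt = -0.250000/0.5 = -0.5000
R = −Δy/(cos θ' − cos θ) = -3.5000
v = R·ω = -3.5000·-0.5000 = 1.7500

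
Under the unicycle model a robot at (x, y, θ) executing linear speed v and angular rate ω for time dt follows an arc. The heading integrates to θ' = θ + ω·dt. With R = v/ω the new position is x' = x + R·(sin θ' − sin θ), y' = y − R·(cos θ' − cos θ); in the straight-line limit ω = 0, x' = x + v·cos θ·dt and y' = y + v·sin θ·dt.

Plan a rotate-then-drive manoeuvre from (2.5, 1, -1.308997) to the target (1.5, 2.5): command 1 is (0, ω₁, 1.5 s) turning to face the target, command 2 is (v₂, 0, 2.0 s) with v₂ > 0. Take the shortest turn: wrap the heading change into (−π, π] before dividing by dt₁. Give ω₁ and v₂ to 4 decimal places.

heading to target = atan2(2.5−1, 1.5−2.5) = 2.1588
Δθ = wrap(2.1588 − -1.3090) = -2.8154; ω₁ = Δθ/dt₁ = -1.8769
distance = √((1.5−2.5)² + (2.5−1)²) = 1.8028; v₂ = distance/dt₂ = 0.9014

ω₁ = -1.8769, v₂ = 0.9014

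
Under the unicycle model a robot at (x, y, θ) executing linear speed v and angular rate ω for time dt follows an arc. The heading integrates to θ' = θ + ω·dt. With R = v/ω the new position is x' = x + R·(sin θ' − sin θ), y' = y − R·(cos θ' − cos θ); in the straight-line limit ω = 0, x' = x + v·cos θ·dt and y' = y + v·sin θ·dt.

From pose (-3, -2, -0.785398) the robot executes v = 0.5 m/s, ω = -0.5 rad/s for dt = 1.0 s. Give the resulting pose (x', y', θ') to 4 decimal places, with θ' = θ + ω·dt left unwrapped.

θ' = -0.7854 + -0.5·1.0 = -1.2854
R = v/ω = 0.5/-0.5 = -1.0000
x' = -3 + -1.0000·(sin -1.2854 − sin -0.7854) = -2.7476
y' = -2 − -1.0000·(cos -1.2854 − cos -0.7854) = -2.4256

(-2.7476, -2.4256, -1.2854)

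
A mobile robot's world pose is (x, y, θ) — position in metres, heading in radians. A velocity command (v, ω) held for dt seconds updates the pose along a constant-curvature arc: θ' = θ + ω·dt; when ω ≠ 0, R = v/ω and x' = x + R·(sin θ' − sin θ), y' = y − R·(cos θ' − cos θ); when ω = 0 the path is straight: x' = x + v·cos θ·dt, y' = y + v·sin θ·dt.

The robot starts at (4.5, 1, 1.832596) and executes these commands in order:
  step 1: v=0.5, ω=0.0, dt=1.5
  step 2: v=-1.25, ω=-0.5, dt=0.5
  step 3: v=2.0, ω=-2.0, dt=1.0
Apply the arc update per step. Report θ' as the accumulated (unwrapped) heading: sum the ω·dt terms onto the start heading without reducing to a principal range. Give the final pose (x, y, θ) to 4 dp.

(5.7962, 2.0328, -0.4174)

step 1: θ'=1.8326 (straight) → pose (4.3059, 1.7244, 1.8326)
step 2: θ'=1.5826 (R=2.5000) → pose (4.3909, 1.1069, 1.5826)
step 3: θ'=-0.4174 (R=-1.0000) → pose (5.7962, 2.0328, -0.4174)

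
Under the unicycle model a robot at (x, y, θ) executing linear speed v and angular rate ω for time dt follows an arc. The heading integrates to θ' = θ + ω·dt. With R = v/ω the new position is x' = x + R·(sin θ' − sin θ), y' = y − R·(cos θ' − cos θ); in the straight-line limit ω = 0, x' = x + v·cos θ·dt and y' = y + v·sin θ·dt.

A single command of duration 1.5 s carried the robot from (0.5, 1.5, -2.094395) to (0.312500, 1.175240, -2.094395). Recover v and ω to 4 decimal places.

v = 0.2500, ω = 0.0000

Δθ = -2.094395 − -2.094395 = 0.000000
ω = Δθ/dt = 0.000000/1.5 = 0.0000
ω = 0 → v = (Δx·cos θ + Δy·sin θ)/dt = 0.2500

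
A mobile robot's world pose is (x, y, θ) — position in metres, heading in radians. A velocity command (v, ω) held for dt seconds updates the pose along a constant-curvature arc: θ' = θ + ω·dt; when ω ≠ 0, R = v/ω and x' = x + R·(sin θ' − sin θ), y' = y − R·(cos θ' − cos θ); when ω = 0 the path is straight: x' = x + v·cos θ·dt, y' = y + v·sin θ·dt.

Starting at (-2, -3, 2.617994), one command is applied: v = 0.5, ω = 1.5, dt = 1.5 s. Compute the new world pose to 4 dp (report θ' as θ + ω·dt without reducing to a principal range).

(-2.4960, -3.3403, 4.8680)

θ' = 2.6180 + 1.5·1.5 = 4.8680
R = v/ω = 0.5/1.5 = 0.3333
x' = -2 + 0.3333·(sin 4.8680 − sin 2.6180) = -2.4960
y' = -3 − 0.3333·(cos 4.8680 − cos 2.6180) = -3.3403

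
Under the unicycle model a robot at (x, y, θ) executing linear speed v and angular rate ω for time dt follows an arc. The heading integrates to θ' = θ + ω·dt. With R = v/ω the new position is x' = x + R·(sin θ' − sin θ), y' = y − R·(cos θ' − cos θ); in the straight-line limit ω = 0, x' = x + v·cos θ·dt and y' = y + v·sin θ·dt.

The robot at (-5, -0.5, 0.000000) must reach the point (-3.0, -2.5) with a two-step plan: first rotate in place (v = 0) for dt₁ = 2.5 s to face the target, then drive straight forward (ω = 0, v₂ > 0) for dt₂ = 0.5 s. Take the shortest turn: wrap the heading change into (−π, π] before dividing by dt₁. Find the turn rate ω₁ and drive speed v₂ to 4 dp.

heading to target = atan2(-2.5−-0.5, -3−-5) = -0.7854
Δθ = wrap(-0.7854 − 0.0000) = -0.7854; ω₁ = Δθ/dt₁ = -0.3142
distance = √((-3−-5)² + (-2.5−-0.5)²) = 2.8284; v₂ = distance/dt₂ = 5.6569

ω₁ = -0.3142, v₂ = 5.6569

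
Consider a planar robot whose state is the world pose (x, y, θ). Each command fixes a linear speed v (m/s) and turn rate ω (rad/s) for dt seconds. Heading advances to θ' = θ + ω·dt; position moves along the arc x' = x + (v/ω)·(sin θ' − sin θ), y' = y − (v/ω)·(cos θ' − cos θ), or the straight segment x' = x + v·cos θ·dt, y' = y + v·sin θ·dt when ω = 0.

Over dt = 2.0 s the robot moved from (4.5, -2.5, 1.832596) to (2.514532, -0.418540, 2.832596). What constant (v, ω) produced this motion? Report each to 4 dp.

Δθ = 2.832596 − 1.832596 = 1.000000
ω = Δθ/dt = 1.000000/2.0 = 0.5000
R = −Δy/(cos θ' − cos θ) = 3.0000
v = R·ω = 3.0000·0.5000 = 1.5000

v = 1.5000, ω = 0.5000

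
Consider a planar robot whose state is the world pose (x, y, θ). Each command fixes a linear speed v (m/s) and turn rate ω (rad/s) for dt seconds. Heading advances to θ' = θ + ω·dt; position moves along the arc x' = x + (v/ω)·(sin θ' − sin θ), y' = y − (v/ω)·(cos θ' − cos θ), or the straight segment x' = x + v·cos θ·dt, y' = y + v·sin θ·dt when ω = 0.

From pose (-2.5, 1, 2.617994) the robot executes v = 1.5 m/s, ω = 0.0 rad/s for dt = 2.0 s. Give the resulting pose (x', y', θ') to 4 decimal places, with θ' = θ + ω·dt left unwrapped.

θ' = 2.6180 + 0.0·2.0 = 2.6180
ω = 0 → straight: x' = -2.5 + 1.5·cos(2.6180)·2.0 = -5.0981
y' = 1 + 1.5·sin(2.6180)·2.0 = 2.5000

(-5.0981, 2.5000, 2.6180)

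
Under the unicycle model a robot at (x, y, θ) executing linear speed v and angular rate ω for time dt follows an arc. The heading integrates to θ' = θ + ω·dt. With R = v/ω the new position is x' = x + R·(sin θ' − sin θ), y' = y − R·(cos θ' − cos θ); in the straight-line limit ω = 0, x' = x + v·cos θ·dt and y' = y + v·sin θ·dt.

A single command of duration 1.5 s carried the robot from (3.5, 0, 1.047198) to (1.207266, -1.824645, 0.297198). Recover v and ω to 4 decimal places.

v = -2.0000, ω = -0.5000

Δθ = 0.297198 − 1.047198 = -0.750000
ω = Δθ/dt = -0.750000/1.5 = -0.5000
R = Δx/(sin θ' − sin θ) = 4.0000
v = R·ω = 4.0000·-0.5000 = -2.0000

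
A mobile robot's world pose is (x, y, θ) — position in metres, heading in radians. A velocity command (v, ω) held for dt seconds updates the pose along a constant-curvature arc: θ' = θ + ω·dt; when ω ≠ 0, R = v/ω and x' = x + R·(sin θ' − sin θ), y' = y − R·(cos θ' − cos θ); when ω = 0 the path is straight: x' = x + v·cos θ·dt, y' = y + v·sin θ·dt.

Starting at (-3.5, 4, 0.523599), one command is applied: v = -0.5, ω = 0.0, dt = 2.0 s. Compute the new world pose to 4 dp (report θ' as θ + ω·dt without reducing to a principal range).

(-4.3660, 3.5000, 0.5236)

θ' = 0.5236 + 0.0·2.0 = 0.5236
ω = 0 → straight: x' = -3.5 + -0.5·cos(0.5236)·2.0 = -4.3660
y' = 4 + -0.5·sin(0.5236)·2.0 = 3.5000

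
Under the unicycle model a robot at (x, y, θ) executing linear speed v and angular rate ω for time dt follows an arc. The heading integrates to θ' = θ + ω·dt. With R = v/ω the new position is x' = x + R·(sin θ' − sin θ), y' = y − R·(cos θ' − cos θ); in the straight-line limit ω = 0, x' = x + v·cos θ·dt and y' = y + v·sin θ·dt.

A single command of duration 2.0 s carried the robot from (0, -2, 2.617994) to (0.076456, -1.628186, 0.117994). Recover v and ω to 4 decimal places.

Δθ = 0.117994 − 2.617994 = -2.500000
ω = Δθ/dt = -2.500000/2.0 = -1.2500
R = −Δy/(cos θ' − cos θ) = -0.2000
v = R·ω = -0.2000·-1.2500 = 0.2500

v = 0.2500, ω = -1.2500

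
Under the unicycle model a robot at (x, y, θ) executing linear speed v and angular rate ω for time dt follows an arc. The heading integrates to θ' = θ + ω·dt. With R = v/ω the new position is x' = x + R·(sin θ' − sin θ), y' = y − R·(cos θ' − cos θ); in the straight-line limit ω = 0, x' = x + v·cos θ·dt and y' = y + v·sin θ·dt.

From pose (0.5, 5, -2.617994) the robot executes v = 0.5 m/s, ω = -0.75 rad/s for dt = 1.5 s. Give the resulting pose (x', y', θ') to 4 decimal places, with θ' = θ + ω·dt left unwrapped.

(-0.2105, 5.0277, -3.7430)

θ' = -2.6180 + -0.75·1.5 = -3.7430
R = v/ω = 0.5/-0.75 = -0.6667
x' = 0.5 + -0.6667·(sin -3.7430 − sin -2.6180) = -0.2105
y' = 5 − -0.6667·(cos -3.7430 − cos -2.6180) = 5.0277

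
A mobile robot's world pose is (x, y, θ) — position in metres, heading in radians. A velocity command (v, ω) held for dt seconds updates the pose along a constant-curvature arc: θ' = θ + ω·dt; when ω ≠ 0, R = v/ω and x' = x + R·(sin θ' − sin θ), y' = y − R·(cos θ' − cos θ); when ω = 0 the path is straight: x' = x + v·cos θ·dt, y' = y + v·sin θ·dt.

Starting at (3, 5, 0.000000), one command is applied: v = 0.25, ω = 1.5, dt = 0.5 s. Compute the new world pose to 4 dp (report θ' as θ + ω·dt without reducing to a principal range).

(3.1136, 5.0447, 0.7500)

θ' = 0.0000 + 1.5·0.5 = 0.7500
R = v/ω = 0.25/1.5 = 0.1667
x' = 3 + 0.1667·(sin 0.7500 − sin 0.0000) = 3.1136
y' = 5 − 0.1667·(cos 0.7500 − cos 0.0000) = 5.0447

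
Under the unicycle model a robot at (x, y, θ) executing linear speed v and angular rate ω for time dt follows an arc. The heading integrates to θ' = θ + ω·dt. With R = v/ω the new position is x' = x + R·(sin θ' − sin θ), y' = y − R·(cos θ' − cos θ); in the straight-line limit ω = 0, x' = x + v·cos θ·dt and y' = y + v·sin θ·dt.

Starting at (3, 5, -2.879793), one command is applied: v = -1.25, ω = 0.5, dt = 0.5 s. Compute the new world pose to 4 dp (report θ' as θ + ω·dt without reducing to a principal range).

(3.5773, 5.2352, -2.6298)

θ' = -2.8798 + 0.5·0.5 = -2.6298
R = v/ω = -1.25/0.5 = -2.5000
x' = 3 + -2.5000·(sin -2.6298 − sin -2.8798) = 3.5773
y' = 5 − -2.5000·(cos -2.6298 − cos -2.8798) = 5.2352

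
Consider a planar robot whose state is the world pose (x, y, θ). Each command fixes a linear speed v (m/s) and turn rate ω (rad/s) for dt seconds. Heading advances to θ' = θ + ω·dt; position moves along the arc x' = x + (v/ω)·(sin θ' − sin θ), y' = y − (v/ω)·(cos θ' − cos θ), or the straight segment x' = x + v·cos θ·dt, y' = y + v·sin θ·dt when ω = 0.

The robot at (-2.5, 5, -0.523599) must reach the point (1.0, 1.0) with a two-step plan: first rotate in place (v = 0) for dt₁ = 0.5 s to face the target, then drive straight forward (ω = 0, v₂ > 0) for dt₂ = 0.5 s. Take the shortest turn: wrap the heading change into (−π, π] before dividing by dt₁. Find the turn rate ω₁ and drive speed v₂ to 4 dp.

heading to target = atan2(1−5, 1−-2.5) = -0.8520
Δθ = wrap(-0.8520 − -0.5236) = -0.3284; ω₁ = Δθ/dt₁ = -0.6567
distance = √((1−-2.5)² + (1−5)²) = 5.3151; v₂ = distance/dt₂ = 10.6301

ω₁ = -0.6567, v₂ = 10.6301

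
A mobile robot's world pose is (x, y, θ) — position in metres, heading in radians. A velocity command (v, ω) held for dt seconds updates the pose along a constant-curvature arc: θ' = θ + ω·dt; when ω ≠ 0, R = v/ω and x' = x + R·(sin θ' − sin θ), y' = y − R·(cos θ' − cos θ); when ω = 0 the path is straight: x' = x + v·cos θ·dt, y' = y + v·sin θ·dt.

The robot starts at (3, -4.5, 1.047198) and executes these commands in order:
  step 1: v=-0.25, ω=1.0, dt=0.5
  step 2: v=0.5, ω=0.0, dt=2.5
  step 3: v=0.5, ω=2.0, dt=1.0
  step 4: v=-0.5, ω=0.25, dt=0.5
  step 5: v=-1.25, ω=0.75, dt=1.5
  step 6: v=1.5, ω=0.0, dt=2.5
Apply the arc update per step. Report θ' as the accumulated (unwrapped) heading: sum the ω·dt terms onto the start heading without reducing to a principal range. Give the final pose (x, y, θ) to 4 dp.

step 1: θ'=1.5472 (R=-0.2500) → pose (2.9666, -4.6191, 1.5472)
step 2: θ'=1.5472 (straight) → pose (2.9961, -3.3694, 1.5472)
step 3: θ'=3.5472 (R=0.2500) → pose (2.6475, -3.1338, 3.5472)
step 4: θ'=3.6722 (R=-2.0000) → pose (2.8705, -3.0211, 3.6722)
step 5: θ'=4.7972 (R=-1.6667) → pose (3.6877, -1.4424, 4.7972)
step 6: θ'=4.7972 (straight) → pose (4.0054, -5.1789, 4.7972)

(4.0054, -5.1789, 4.7972)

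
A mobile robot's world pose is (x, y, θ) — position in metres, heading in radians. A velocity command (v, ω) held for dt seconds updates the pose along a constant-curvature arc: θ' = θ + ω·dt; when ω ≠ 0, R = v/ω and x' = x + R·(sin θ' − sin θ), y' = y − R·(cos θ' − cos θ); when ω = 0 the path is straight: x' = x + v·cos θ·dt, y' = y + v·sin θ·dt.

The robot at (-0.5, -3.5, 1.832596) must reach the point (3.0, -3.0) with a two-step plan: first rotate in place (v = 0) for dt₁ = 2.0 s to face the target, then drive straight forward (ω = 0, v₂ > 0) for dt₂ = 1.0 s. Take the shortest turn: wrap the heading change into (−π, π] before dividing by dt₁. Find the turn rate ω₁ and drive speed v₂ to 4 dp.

ω₁ = -0.8453, v₂ = 3.5355

heading to target = atan2(-3−-3.5, 3−-0.5) = 0.1419
Δθ = wrap(0.1419 − 1.8326) = -1.6907; ω₁ = Δθ/dt₁ = -0.8453
distance = √((3−-0.5)² + (-3−-3.5)²) = 3.5355; v₂ = distance/dt₂ = 3.5355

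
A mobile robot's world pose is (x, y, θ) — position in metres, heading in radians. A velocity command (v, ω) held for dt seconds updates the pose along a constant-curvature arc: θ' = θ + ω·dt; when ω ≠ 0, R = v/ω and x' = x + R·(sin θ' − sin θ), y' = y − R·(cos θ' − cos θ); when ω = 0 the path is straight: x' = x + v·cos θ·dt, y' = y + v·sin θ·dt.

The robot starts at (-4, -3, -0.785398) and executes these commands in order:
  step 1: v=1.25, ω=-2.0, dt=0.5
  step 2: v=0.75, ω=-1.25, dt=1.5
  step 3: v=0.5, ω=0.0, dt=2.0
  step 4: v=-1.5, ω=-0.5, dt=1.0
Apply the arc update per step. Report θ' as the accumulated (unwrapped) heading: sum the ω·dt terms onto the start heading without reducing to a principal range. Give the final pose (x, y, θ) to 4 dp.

(-4.5165, -4.5046, -4.1604)

step 1: θ'=-1.7854 (R=-0.6250) → pose (-3.8313, -3.5750, -1.7854)
step 2: θ'=-3.6604 (R=-0.6000) → pose (-4.7150, -3.9683, -3.6604)
step 3: θ'=-3.6604 (straight) → pose (-5.5834, -3.4725, -3.6604)
step 4: θ'=-4.1604 (R=3.0000) → pose (-4.5165, -4.5046, -4.1604)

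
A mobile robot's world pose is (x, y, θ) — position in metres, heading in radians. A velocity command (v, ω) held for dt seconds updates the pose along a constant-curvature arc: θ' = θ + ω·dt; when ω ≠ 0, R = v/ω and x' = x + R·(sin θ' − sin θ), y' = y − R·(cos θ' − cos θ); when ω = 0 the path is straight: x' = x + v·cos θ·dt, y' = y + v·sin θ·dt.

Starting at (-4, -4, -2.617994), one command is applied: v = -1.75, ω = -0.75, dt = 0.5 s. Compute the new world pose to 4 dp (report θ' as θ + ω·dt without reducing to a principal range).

(-3.1788, -3.7131, -2.9930)

θ' = -2.6180 + -0.75·0.5 = -2.9930
R = v/ω = -1.75/-0.75 = 2.3333
x' = -4 + 2.3333·(sin -2.9930 − sin -2.6180) = -3.1788
y' = -4 − 2.3333·(cos -2.9930 − cos -2.6180) = -3.7131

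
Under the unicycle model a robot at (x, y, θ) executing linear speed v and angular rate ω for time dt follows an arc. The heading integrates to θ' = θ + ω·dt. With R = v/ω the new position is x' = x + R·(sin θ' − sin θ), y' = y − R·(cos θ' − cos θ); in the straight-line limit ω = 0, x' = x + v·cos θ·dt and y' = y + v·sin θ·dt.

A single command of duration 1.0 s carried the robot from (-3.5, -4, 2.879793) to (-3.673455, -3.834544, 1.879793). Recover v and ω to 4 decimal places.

Δθ = 1.879793 − 2.879793 = -1.000000
ω = Δθ/dt = -1.000000/1.0 = -1.0000
R = Δx/(sin θ' − sin θ) = -0.2500
v = R·ω = -0.2500·-1.0000 = 0.2500

v = 0.2500, ω = -1.0000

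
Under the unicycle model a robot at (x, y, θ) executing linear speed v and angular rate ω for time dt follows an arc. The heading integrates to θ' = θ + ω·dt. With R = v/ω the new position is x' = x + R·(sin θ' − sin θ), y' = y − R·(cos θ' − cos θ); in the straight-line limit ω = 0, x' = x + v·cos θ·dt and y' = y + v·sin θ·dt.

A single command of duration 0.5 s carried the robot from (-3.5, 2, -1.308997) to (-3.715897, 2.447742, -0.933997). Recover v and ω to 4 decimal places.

v = -1.0000, ω = 0.7500

Δθ = -0.933997 − -1.308997 = 0.375000
ω = Δθ/dt = 0.375000/0.5 = 0.7500
R = −Δy/(cos θ' − cos θ) = -1.3333
v = R·ω = -1.3333·0.7500 = -1.0000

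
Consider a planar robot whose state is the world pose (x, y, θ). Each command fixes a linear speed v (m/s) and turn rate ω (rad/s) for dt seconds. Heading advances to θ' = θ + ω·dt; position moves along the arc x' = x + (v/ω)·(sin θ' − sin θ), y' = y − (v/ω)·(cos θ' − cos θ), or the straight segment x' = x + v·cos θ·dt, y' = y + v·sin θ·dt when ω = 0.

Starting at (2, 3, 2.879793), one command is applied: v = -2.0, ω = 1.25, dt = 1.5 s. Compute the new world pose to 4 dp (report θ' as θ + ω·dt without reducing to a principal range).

θ' = 2.8798 + 1.25·1.5 = 4.7548
R = v/ω = -2.0/1.25 = -1.6000
x' = 2 + -1.6000·(sin 4.7548 − sin 2.8798) = 4.0127
y' = 3 − -1.6000·(cos 4.7548 − cos 2.8798) = 4.6133

(4.0127, 4.6133, 4.7548)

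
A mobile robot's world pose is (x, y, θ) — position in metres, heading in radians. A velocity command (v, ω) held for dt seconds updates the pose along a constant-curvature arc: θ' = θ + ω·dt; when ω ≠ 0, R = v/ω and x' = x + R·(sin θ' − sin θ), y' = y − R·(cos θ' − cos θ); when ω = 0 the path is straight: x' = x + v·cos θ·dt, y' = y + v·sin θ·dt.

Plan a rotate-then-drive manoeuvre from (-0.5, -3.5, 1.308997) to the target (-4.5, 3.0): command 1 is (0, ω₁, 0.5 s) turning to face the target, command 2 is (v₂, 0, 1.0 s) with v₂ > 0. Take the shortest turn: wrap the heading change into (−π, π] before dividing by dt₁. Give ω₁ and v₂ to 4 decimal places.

ω₁ = 1.6269, v₂ = 7.6322

heading to target = atan2(3−-3.5, -4.5−-0.5) = 2.1225
Δθ = wrap(2.1225 − 1.3090) = 0.8135; ω₁ = Δθ/dt₁ = 1.6269
distance = √((-4.5−-0.5)² + (3−-3.5)²) = 7.6322; v₂ = distance/dt₂ = 7.6322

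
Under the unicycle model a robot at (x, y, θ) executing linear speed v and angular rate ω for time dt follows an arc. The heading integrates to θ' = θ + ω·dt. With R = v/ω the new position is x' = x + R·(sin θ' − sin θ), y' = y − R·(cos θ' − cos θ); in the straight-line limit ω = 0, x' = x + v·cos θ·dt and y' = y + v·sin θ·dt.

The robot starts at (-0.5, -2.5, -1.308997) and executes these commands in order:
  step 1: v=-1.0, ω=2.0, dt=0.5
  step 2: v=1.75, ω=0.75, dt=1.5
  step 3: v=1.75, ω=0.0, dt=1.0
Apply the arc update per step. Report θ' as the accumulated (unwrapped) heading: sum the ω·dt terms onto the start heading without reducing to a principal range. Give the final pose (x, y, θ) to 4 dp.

(2.7773, -0.2542, 0.8160)

step 1: θ'=-0.3090 (R=-0.5000) → pose (-0.8309, -2.1531, -0.3090)
step 2: θ'=0.8160 (R=2.3333) → pose (1.5783, -1.5289, 0.8160)
step 3: θ'=0.8160 (straight) → pose (2.7773, -0.2542, 0.8160)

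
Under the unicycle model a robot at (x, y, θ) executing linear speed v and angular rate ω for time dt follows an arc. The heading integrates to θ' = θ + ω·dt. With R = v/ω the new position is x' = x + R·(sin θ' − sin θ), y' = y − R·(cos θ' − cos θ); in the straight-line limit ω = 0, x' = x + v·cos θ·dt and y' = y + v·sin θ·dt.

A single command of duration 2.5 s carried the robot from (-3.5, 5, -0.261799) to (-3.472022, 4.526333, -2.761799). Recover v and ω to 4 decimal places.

Δθ = -2.761799 − -0.261799 = -2.500000
ω = Δθ/dt = -2.500000/2.5 = -1.0000
R = −Δy/(cos θ' − cos θ) = -0.2500
v = R·ω = -0.2500·-1.0000 = 0.2500

v = 0.2500, ω = -1.0000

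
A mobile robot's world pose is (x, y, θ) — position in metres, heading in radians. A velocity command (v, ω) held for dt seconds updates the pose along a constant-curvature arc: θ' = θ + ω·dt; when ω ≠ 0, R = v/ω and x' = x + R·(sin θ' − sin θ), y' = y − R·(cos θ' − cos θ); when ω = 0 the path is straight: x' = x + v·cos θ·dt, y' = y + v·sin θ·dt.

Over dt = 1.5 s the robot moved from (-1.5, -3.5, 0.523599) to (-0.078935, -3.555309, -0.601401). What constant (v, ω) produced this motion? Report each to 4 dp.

v = 1.0000, ω = -0.7500

Δθ = -0.601401 − 0.523599 = -1.125000
ω = Δθ/dt = -1.125000/1.5 = -0.7500
R = Δx/(sin θ' − sin θ) = -1.3333
v = R·ω = -1.3333·-0.7500 = 1.0000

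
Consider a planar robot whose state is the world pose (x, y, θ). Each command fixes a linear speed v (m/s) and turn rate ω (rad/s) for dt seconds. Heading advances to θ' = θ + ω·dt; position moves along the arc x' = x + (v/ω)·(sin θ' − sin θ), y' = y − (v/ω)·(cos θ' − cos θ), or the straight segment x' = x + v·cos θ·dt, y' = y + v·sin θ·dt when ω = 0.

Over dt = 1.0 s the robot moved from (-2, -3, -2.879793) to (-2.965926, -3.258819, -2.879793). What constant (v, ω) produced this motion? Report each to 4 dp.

v = 1.0000, ω = 0.0000

Δθ = -2.879793 − -2.879793 = 0.000000
ω = Δθ/dt = 0.000000/1.0 = 0.0000
ω = 0 → v = (Δx·cos θ + Δy·sin θ)/dt = 1.0000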